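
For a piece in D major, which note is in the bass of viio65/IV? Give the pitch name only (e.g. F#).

A

The applied chord viio65/IV is rooted on F#: F#-A-C-Eb.
The figure 65 means first inversion — the third is in the bass.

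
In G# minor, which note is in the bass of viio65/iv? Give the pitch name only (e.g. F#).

The applied chord viio65/iv is rooted on B#: B#-D#-F#-A.
The figure 65 means first inversion — the third is in the bass.

D#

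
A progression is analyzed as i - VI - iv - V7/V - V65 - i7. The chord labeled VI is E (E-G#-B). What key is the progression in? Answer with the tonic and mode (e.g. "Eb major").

G# minor

VI is given as E-G#-B — a major triad with root E.
If E is scale degree 6 and the mode makes that degree carry a major triad, the tonic is G# and the mode is minor.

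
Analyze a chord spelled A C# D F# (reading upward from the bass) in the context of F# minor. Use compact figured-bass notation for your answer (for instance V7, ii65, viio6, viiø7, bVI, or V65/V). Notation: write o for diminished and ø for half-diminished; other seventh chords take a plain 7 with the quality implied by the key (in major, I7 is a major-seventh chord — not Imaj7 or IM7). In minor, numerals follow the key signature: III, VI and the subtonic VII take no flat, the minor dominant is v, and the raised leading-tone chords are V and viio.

The pitches D-F#-A-C# form a major seventh chord rooted on D.
D is scale degree 6 in F# minor, and a major seventh chord on that degree is written VI7.
With A in the bass the chord is in second inversion, so the figured bass is 43.

VI43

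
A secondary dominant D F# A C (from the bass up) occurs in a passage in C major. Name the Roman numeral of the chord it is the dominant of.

V

The chord is a dominant seventh chord on D.
A dominant resolves down a perfect fifth: D → G. In C major, G is scale degree 5, i.e. V.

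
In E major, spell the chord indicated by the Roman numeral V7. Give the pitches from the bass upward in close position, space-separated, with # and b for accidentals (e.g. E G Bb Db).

The numeral's case and figure indicate a dominant seventh chord. In E major its root, scale degree 5, is B.
Stacking thirds from B gives B-D#-F#-A.

B D# F# A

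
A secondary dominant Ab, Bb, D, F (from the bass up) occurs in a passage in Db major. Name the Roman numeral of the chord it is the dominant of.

ii

The chord is a dominant seventh chord on Bb.
A dominant resolves down a perfect fifth: Bb → Eb. In Db major, Eb is scale degree 2, i.e. ii.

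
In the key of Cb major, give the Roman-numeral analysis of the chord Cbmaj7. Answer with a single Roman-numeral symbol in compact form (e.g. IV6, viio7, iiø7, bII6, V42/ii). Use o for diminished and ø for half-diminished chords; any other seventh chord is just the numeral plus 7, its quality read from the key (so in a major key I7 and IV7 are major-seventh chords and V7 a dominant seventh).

Stacked in thirds the chord is Cb-Eb-Gb-Bb: a major seventh chord on Cb.
Cb is scale degree 1 in Cb major, and a major seventh chord on that degree is written I7.

I7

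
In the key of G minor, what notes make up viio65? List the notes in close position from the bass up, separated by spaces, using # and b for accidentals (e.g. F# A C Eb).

A C Eb F#

In G minor, the leading-tone chord is built on the raised seventh degree, F#.
That chord is spelled F#-A-C-Eb.
The figured bass 65 indicates first inversion, placing the third (A) in the bass: A-C-Eb-F#.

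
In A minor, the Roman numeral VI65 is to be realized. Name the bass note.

A

VI in A minor has root F; the chord is F-A-C-E.
The figure 65 means first inversion — the third is in the bass.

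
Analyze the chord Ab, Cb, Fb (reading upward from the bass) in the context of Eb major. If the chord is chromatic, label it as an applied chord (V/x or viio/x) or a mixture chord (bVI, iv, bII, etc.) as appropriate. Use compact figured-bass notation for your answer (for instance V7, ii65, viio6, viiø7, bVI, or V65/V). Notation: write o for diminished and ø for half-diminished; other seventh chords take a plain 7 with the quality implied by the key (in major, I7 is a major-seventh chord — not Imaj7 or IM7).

Stacked in thirds the chord is Fb-Ab-Cb: a major triad on Fb.
Fb is the lowered second degree of Eb major (diatonic 2 would be F). This is the Neapolitan sixth — a major triad on the lowered second degree, here in its customary first inversion.
With Ab in the bass the chord is in first inversion, so the figured bass is 6.

bII6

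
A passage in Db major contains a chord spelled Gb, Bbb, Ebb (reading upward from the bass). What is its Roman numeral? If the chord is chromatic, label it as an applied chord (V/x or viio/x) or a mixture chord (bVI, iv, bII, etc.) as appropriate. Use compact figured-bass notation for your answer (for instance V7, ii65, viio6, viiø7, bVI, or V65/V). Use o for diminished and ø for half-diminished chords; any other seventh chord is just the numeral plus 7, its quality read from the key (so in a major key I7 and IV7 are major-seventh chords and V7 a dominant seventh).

bII6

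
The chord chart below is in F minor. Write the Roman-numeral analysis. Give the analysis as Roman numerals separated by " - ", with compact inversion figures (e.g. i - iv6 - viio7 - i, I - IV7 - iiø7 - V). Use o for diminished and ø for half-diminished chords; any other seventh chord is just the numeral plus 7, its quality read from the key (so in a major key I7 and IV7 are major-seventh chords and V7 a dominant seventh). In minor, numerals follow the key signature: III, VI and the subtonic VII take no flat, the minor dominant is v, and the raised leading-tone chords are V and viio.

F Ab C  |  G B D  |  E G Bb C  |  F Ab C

F-Ab-C has root F, degree 1 in F minor, so i.
G-B-D: chromatic; G is V of V, so V/V.
E-G-Bb-C has root C, degree 5 in F minor, so V65.
F-Ab-C has root F, degree 1 in F minor, so i.

i - V/V - V65 - i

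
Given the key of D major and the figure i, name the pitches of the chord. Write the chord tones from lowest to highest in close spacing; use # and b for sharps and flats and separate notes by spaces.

D F A

i is the minor tonic, borrowed from the parallel minor. In D major that root is D.
So the chord is D-F-A, a minor triad.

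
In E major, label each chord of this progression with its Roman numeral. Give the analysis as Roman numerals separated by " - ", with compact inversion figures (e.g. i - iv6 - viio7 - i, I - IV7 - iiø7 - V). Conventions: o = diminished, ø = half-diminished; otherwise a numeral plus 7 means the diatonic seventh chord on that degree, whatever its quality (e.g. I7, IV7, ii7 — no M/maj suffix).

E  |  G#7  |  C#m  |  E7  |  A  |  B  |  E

E: major triad on E = scale degree 1 → I.
G#7: a dominant seventh chord on G#, the applied dominant of vi → V7/vi.
C#m has root C#, degree 6 in E major, so vi.
E7: a dominant seventh chord on E, the applied dominant of IV → V7/IV.
A has root A, degree 4 in E major, so IV.
B: root B is the dominant; major triad there is V.
E has root E, degree 1 in E major, so I.

I - V7/vi - vi - V7/IV - IV - V - I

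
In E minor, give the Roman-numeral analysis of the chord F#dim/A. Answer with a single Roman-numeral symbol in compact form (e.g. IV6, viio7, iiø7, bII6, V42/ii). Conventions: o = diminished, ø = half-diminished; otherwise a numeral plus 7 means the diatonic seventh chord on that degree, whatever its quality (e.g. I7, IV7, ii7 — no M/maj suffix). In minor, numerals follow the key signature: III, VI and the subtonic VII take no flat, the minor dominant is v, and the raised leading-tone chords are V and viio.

iio6

The pitches F#-A-C form a diminished triad rooted on F#.
In E minor, F# is the supertonic; the diatonic diminished triad there is iio.
With A in the bass the chord is in first inversion, so the figured bass is 6.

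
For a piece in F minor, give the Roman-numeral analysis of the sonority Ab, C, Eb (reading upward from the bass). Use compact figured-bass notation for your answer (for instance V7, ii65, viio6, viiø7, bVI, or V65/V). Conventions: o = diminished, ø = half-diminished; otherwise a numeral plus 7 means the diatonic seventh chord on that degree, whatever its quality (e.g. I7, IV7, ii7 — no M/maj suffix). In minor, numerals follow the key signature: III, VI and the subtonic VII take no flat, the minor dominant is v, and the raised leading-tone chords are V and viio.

III

Stacked in thirds the chord is Ab-C-Eb: a major triad on Ab.
Ab is scale degree 3 in F minor, and a major triad on that degree is written III.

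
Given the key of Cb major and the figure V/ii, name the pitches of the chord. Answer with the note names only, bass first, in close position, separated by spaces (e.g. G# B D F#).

V/ii is a secondary dominant — the dominant triad of ii. ii in Cb major is Db, so the applied chord's root is Ab, a perfect fifth above.
Building a major triad on Ab gives Ab-C-Eb.

Ab C Eb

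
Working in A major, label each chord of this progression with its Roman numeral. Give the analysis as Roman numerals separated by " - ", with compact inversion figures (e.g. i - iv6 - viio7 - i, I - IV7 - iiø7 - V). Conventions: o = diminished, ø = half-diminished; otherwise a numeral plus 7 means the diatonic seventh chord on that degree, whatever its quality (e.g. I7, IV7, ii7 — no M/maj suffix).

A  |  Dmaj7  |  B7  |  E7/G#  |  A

A: major triad on A = scale degree 1 → I.
Dmaj7: major seventh chord on D = scale degree 4 → IV7.
B7: a dominant seventh chord on B, the applied dominant of V → V7/V.
E7/G# has root E, degree 5 in A major, so V65.
A: root A is the tonic; major triad there is I.

I - IV7 - V7/V - V65 - I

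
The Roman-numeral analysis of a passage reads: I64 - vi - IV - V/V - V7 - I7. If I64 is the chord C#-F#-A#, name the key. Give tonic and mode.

F# major

The anchor chord is a major triad on F#, labeled I64.
If F# is scale degree 1 and the mode makes that degree carry a major triad, the tonic is F# and the mode is major.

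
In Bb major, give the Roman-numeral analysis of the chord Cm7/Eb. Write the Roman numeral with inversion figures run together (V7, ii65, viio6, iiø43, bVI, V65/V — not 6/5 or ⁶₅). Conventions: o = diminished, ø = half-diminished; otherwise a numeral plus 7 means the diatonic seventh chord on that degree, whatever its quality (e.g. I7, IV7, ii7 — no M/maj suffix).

ii65

The pitches C-Eb-G-Bb form a minor seventh chord rooted on C.
In Bb major, C is the supertonic; the diatonic minor seventh chord there is ii7.
With Eb in the bass the chord is in first inversion, so the figured bass is 65.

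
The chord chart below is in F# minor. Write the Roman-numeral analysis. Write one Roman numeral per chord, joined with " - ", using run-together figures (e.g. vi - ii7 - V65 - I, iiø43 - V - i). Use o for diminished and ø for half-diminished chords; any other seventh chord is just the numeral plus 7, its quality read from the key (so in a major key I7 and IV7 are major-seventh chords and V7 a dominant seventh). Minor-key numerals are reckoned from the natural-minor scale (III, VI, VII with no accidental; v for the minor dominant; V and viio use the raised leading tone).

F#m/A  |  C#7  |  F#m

i6 - V7 - i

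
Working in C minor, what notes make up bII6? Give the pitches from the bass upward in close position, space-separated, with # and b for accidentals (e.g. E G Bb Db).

bII6 is the Neapolitan sixth — a major triad on the lowered second degree, here in its customary first inversion. In C minor that root is Db.
So the chord is Db-F-Ab, a major triad.
With the 6 figure the chord is in first inversion; from the bass F upward in close position it reads F-Ab-Db.

F Ab Db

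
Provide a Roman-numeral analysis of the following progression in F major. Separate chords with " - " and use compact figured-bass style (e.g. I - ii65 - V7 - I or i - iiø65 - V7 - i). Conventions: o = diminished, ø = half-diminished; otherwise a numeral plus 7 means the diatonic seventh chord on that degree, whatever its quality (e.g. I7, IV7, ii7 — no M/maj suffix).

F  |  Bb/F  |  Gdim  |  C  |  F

F: root F is the tonic; major triad there is I.
Bb/F has root Bb, degree 4 in F major, so IV64.
Gdim is non-diatonic — iio, a mixture chord from F minor.
C has root C, degree 5 in F major, so V.
F: root F is the tonic; major triad there is I.

I - IV64 - iio - V - I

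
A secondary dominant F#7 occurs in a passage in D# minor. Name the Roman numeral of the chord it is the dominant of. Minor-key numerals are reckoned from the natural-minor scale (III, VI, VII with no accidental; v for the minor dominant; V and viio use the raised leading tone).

The chord is a dominant seventh chord on F#.
A dominant resolves down a perfect fifth: F# → B. In D# minor, B is scale degree 6, i.e. VI.

VI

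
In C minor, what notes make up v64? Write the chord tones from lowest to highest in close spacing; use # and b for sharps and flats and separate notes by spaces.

In C minor, the fifth degree is G, and the diatonic chord built there is a minor triad.
Stacking thirds from G gives G-Bb-D.
With the 64 figure the chord is in second inversion; from the bass D upward in close position it reads D-G-Bb.

D G Bb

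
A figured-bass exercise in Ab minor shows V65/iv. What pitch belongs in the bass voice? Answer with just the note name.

C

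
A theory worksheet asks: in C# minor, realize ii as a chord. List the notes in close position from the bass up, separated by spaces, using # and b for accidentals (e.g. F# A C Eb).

D# F# A#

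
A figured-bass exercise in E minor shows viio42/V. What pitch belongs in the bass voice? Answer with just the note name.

G

The applied chord viio42/V is rooted on A#: A#-C#-E-G.
The figure 42 means third inversion — the seventh is in the bass.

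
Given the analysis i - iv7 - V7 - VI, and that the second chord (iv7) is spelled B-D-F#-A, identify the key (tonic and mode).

The chord Bm7 is a minor seventh chord rooted on B; its label is iv7.
Counting down 3 scale steps from B places the tonic on F#; a minor seventh chord on degree 4 is diatonic only in minor.

F# minor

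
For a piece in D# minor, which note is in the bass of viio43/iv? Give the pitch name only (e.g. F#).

C#

The applied chord viio43/iv is rooted on F##: F##-A#-C#-E.
The figure 43 means second inversion — the fifth is in the bass.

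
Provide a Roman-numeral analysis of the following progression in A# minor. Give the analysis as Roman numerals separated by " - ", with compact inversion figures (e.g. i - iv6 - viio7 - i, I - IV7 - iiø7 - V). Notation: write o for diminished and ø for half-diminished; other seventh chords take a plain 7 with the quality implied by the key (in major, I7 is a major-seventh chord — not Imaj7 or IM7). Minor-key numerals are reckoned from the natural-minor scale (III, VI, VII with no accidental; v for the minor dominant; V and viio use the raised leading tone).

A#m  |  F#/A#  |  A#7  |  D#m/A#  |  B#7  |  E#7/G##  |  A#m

i - VI6 - V7/iv - iv64 - V7/V - V65 - i

A#m: minor triad on A# = scale degree 1 → i.
F#/A#: major triad on F# = scale degree 6 → VI6.
A#7: chromatic; A# is V of iv, so V7/iv.
D#m/A# has root D#, degree 4 in A# minor, so iv64.
B#7 is the secondary dominant of V (dominant seventh chord on B#): V7/V.
E#7/G## has root E#, degree 5 in A# minor, so V65.
A#m has root A#, degree 1 in A# minor, so i.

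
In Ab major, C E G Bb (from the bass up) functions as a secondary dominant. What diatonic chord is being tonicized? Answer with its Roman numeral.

vi

The chord is a dominant seventh chord on C.
A dominant resolves down a perfect fifth: C → F. In Ab major, F is scale degree 6, i.e. vi.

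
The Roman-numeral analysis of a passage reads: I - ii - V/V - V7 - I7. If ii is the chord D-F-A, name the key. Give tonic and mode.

C major

ii is given as D-F-A — a minor triad with root D.
If D is scale degree 2 and the mode makes that degree carry a minor triad, the tonic is C and the mode is major.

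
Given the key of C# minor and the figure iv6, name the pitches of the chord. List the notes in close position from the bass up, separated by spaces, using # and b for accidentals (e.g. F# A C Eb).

The numeral's case and figure indicate a minor triad. In C# minor its root, the fourth degree, is F#.
Stacking thirds from F# gives F#-A-C#.
The figured bass 6 indicates first inversion, placing the third (A) in the bass: A-C#-F#.

A C# F#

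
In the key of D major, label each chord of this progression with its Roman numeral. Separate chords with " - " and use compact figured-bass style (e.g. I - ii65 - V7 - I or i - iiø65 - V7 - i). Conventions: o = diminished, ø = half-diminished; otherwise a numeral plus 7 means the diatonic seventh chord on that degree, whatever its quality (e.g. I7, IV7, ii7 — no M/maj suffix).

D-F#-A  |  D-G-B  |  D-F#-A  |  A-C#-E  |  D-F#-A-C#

I - IV64 - I - V - I7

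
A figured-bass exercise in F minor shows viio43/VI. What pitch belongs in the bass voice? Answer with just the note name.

The applied chord viio43/VI is rooted on C: C-Eb-Gb-Bbb.
The figure 43 means second inversion — the fifth is in the bass.

Gb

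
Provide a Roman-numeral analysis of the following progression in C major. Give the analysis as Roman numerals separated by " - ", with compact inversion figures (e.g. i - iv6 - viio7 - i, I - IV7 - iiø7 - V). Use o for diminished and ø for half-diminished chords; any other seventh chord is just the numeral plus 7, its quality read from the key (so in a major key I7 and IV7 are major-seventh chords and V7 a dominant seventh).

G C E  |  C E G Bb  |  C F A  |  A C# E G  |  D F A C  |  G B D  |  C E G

G-C-E: major triad on C = scale degree 1 → I64.
C-E-G-Bb is the secondary dominant of IV (dominant seventh chord on C): V7/IV.
C-F-A: root F is the subdominant; major triad there is IV64.
A-C#-E-G: chromatic; A is V of ii, so V7/ii.
D-F-A-C: root D is the supertonic; minor seventh chord there is ii7.
G-B-D has root G, degree 5 in C major, so V.
C-E-G: major triad on C = scale degree 1 → I.

I64 - V7/IV - IV64 - V7/ii - ii7 - V - I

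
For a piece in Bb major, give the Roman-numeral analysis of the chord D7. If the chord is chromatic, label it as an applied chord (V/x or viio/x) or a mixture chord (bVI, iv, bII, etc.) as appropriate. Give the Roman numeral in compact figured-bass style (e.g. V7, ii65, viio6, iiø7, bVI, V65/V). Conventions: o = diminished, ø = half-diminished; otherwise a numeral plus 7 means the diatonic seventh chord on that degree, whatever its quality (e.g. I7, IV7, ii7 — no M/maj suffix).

The pitches D-F#-A-C form a dominant seventh chord rooted on D.
D is not a diatonic chord root with this quality in Bb major, but it lies a perfect fifth above G (vi), so the chord functions as an applied dominant of vi.

V7/vi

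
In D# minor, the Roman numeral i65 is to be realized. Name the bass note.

i in D# minor has root D#; the chord is D#-F#-A#-C#.
The figure 65 means first inversion — the third is in the bass.

F#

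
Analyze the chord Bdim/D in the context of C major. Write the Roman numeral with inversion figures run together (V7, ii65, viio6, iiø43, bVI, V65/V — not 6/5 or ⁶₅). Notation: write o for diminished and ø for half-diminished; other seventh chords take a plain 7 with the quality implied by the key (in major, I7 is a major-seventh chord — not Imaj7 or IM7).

The pitches B-D-F form a diminished triad rooted on B.
In C major, B is the leading tone; the diatonic diminished triad there is viio.
With D in the bass the chord is in first inversion, so the figured bass is 6.

viio6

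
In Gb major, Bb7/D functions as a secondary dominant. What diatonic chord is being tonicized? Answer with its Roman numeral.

The chord is a dominant seventh chord on Bb.
A dominant resolves down a perfect fifth: Bb → Eb. In Gb major, Eb is scale degree 6, i.e. vi.

vi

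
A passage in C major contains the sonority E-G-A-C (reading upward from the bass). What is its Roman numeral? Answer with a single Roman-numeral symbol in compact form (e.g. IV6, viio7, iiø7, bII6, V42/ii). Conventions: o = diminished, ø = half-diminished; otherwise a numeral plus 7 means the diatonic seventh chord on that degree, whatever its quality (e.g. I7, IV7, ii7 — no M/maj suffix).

Stacked in thirds the chord is A-C-E-G: a minor seventh chord on A.
A is scale degree 6 in C major, and a minor seventh chord on that degree is written vi7.
With E in the bass the chord is in second inversion, so the figured bass is 43.

vi43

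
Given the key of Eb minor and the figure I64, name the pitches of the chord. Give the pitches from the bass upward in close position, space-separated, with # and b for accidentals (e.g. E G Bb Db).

Bb Eb G

Scale degree 1 in Eb minor is Eb; here the chord built on it is altered to a major triad. I64 is the major tonic (Picardy third), borrowed from the parallel major.
So the chord is Eb-G-Bb.
The figured bass 64 indicates second inversion, placing the fifth (Bb) in the bass: Bb-Eb-G.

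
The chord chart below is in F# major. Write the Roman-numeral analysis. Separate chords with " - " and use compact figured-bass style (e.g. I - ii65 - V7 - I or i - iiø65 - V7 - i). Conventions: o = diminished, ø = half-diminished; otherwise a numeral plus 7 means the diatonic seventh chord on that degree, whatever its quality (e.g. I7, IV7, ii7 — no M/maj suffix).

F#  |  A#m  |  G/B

I - iii - bII6

F# has root F#, degree 1 in F# major, so I.
A#m: minor triad on A# = scale degree 3 → iii.
G/B: major triad on G — chromatic; G is the lowered second degree, so this is the Neapolitan sixth, bII6 (third, B, in the bass — hence the 6).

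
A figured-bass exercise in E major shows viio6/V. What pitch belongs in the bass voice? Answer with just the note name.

C#

The applied chord viio6/V is rooted on A#: A#-C#-E.
The figure 6 means first inversion — the third is in the bass.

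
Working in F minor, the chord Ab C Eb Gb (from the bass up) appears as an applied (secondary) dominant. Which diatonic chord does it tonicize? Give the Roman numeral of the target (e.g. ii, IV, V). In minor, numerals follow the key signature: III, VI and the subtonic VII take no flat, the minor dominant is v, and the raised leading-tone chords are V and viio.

VI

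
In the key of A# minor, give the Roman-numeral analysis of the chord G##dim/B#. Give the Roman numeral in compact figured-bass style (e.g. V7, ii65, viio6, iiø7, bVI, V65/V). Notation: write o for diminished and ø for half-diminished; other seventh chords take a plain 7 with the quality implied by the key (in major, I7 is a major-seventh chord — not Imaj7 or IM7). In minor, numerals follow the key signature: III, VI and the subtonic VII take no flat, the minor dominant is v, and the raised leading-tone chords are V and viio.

Stacked in thirds the chord is G##-B#-D#: a diminished triad on G##.
G## is scale degree 7 in A# minor, and a diminished triad on that degree is written viio.
With B# in the bass the chord is in first inversion, so the figured bass is 6.

viio6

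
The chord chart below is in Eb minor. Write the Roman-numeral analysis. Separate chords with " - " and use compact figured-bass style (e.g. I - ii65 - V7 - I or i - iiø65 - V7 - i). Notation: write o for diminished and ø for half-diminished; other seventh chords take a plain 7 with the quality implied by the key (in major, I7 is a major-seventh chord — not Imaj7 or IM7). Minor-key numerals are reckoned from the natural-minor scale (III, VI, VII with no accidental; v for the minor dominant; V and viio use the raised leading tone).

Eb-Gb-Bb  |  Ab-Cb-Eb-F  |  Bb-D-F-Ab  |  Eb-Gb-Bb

Eb-Gb-Bb: minor triad on Eb = scale degree 1 → i.
Ab-Cb-Eb-F: root F is the supertonic; half-diminished seventh chord there is iiø65.
Bb-D-F-Ab has root Bb, degree 5 in Eb minor, so V7.
Eb-Gb-Bb: minor triad on Eb = scale degree 1 → i.

i - iiø65 - V7 - i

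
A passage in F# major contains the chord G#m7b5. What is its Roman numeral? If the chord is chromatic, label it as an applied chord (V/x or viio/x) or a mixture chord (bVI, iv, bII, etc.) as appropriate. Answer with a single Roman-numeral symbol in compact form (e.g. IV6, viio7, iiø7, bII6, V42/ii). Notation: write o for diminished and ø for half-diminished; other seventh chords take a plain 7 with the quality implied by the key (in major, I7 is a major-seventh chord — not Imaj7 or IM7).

iiø7

Stacked in thirds the chord is G#-B-D-F#: a half-diminished seventh chord on G#.
G# is the second degree of F# major. This is the half-diminished supertonic seventh, borrowed from the parallel minor.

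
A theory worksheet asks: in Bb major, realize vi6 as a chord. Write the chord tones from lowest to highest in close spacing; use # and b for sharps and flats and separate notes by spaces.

In Bb major, the submediant is G, and the diatonic chord built there is a minor triad.
Stacking thirds from G gives G-Bb-D.
The figured bass 6 indicates first inversion, placing the third (Bb) in the bass: Bb-D-G.

Bb D G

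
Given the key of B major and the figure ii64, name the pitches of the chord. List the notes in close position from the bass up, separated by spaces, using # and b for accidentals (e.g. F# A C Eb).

In B major, scale degree 2 is C#, and the diatonic chord built there is a minor triad.
Stacking thirds from C# gives C#-E-G#.
With the 64 figure the chord is in second inversion; from the bass G# upward in close position it reads G#-C#-E.

G# C# E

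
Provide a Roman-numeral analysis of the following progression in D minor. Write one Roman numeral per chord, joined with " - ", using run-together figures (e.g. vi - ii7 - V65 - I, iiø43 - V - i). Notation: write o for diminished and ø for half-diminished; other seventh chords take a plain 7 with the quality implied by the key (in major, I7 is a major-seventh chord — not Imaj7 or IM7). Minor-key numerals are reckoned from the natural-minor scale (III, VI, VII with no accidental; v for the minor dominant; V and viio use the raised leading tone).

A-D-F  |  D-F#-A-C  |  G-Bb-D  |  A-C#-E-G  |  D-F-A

A-D-F: minor triad on D = scale degree 1 → i64.
D-F#-A-C is the secondary dominant of iv (dominant seventh chord on D): V7/iv.
G-Bb-D: minor triad on G = scale degree 4 → iv.
A-C#-E-G: dominant seventh chord on A = scale degree 5 → V7.
D-F-A has root D, degree 1 in D minor, so i.

i64 - V7/iv - iv - V7 - i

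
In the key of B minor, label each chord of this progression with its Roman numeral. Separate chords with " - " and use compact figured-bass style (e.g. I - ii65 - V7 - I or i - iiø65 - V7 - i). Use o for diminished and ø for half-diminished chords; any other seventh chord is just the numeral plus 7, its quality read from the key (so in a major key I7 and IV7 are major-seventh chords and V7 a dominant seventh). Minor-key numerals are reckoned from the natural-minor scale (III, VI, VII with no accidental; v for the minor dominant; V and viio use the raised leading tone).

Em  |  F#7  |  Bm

iv - V7 - i

Em: root E is the subdominant; minor triad there is iv.
F#7: dominant seventh chord on F# = scale degree 5 → V7.
Bm has root B, degree 1 in B minor, so i.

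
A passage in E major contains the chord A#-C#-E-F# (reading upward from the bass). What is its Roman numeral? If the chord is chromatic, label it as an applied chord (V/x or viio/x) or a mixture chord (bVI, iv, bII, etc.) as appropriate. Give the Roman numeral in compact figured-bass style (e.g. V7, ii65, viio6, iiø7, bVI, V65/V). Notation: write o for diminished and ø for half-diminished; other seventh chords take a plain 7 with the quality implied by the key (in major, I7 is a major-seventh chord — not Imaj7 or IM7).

V65/V

The pitches F#-A#-C#-E form a dominant seventh chord rooted on F#.
F# is not a diatonic chord root with this quality in E major, but it lies a perfect fifth above B (V), so the chord functions as an applied dominant of V.
With A# in the bass the chord is in first inversion, so the figured bass is 65.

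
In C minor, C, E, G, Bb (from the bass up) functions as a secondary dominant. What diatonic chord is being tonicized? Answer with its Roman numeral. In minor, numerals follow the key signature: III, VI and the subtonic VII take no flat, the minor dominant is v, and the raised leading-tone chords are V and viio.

The chord is a dominant seventh chord on C.
A dominant resolves down a perfect fifth: C → F. In C minor, F is scale degree 4, i.e. iv.

iv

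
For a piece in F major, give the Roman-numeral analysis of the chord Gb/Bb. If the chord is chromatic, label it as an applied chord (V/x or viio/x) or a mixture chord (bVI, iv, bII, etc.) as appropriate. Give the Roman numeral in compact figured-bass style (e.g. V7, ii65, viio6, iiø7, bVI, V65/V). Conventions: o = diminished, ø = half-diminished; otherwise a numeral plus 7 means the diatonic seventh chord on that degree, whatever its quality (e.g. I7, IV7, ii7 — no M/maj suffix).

bII6

Stacked in thirds the chord is Gb-Bb-Db: a major triad on Gb.
Gb is the lowered second degree of F major (diatonic 2 would be G). This is the Neapolitan sixth — a major triad on the lowered second degree, here in its customary first inversion.
With Bb in the bass the chord is in first inversion, so the figured bass is 6.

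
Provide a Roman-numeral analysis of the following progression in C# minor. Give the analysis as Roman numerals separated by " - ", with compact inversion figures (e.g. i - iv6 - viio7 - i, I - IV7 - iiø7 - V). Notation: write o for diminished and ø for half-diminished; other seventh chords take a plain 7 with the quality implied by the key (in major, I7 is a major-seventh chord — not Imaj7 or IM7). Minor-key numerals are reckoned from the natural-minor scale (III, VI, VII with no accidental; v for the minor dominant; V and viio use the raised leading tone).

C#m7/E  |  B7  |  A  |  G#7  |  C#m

C#m7/E: root C# is the tonic; minor seventh chord there is i65.
B7: root B is the subtonic; dominant seventh chord there is VII7.
A: root A is the submediant; major triad there is VI.
G#7: dominant seventh chord on G# = scale degree 5 → V7.
C#m: root C# is the tonic; minor triad there is i.

i65 - VII7 - VI - V7 - i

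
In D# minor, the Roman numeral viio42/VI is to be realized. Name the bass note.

G

The applied chord viio42/VI is rooted on A#: A#-C#-E-G.
The figure 42 means third inversion — the seventh is in the bass.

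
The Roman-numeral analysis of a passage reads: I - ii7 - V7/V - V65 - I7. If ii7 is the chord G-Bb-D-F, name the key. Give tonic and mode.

F major

ii7 is given as G-Bb-D-F — a minor seventh chord with root G.
Counting down one scale step from G places the tonic on F; a minor seventh chord on degree 2 is diatonic only in major.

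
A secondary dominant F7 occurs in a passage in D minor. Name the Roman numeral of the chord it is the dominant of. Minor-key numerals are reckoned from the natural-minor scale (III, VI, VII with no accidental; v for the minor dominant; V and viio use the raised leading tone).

VI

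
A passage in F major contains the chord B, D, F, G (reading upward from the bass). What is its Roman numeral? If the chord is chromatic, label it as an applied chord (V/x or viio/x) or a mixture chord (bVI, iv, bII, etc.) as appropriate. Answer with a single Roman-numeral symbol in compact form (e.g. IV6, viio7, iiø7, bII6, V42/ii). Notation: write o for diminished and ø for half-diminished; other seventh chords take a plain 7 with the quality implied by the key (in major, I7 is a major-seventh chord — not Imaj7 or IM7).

Stacked in thirds the chord is G-B-D-F: a dominant seventh chord on G.
G is not a diatonic chord root with this quality in F major, but it lies a perfect fifth above C (V), so the chord functions as an applied dominant of V.
With B in the bass the chord is in first inversion, so the figured bass is 65.

V65/V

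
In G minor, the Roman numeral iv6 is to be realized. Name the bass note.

iv in G minor has root C; the chord is C-Eb-G.
The figure 6 means first inversion — the third is in the bass.

Eb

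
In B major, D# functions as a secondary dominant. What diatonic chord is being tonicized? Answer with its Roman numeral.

vi

The chord is a major triad on D#.
A dominant resolves down a perfect fifth: D# → G#. In B major, G# is scale degree 6, i.e. vi.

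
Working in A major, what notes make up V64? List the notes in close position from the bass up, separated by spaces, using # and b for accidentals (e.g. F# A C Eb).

B E G#

In A major, scale degree 5 is E, and the diatonic chord built there is a major triad.
That chord is spelled E-G#-B.
With the 64 figure the chord is in second inversion; from the bass B upward in close position it reads B-E-G#.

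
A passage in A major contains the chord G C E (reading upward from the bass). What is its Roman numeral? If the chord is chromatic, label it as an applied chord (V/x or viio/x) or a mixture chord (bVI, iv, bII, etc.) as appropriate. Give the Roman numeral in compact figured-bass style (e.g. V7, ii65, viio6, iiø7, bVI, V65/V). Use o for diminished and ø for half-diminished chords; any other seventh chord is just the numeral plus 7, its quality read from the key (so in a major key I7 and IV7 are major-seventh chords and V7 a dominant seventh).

bIII64

Stacked in thirds the chord is C-E-G: a major triad on C.
C is the lowered third degree of A major (diatonic 3 would be C#). This is a major triad on the lowered third degree, borrowed from the parallel minor.
With G in the bass the chord is in second inversion, so the figured bass is 64.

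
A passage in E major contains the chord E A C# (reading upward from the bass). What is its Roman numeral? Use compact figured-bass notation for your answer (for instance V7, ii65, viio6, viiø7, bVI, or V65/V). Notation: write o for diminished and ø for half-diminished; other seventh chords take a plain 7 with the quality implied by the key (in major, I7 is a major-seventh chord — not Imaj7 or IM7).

IV64

Stacked in thirds the chord is A-C#-E: a major triad on A.
A is scale degree 4 in E major, and a major triad on that degree is written IV.
With E in the bass the chord is in second inversion, so the figured bass is 64.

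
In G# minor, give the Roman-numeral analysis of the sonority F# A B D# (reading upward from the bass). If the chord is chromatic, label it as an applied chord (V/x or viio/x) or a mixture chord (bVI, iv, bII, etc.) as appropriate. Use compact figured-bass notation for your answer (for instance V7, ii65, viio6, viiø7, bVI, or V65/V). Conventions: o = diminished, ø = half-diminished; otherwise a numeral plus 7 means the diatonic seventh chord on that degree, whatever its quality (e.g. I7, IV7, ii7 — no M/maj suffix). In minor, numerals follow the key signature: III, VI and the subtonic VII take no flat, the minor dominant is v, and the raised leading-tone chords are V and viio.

V43/VI

The pitches B-D#-F#-A form a dominant seventh chord rooted on B.
B is not a diatonic chord root with this quality in G# minor, but it lies a perfect fifth above E (VI), so the chord functions as an applied dominant of VI.
With F# in the bass the chord is in second inversion, so the figured bass is 43.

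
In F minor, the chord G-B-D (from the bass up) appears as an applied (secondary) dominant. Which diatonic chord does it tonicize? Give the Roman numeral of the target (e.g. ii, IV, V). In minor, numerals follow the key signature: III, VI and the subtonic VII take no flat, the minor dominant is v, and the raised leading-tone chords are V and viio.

V

The chord is a major triad on G.
A dominant resolves down a perfect fifth: G → C. In F minor, C is scale degree 5, i.e. V.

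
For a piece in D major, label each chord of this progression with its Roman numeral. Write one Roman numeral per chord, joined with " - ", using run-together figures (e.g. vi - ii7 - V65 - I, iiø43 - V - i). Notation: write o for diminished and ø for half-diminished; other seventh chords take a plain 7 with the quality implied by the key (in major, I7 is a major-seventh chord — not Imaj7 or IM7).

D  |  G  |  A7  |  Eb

I - IV - V7 - bII

D has root D, degree 1 in D major, so I.
G: root G is the subdominant; major triad there is IV.
A7: root A is the dominant; dominant seventh chord there is V7.
Eb: major triad on Eb — chromatic; Eb is the lowered second degree, so this is the Neapolitan chord, bII.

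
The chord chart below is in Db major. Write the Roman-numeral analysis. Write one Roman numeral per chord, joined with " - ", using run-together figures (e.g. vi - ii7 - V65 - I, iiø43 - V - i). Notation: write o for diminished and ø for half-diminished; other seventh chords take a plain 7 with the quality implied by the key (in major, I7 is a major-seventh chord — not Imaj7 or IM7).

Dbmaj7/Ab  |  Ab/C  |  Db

I43 - V6 - I

Dbmaj7/Ab: root Db is the tonic; major seventh chord there is I43.
Ab/C: root Ab is the dominant; major triad there is V6.
Db has root Db, degree 1 in Db major, so I.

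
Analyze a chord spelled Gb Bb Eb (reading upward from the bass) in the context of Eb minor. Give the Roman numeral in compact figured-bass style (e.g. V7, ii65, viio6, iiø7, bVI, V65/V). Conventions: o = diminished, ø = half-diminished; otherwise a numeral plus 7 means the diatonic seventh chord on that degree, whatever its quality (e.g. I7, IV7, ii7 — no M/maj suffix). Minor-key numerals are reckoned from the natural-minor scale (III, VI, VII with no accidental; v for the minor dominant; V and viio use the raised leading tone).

Stacked in thirds the chord is Eb-Gb-Bb: a minor triad on Eb.
In Eb minor, Eb is the tonic; the diatonic minor triad there is i.
With Gb in the bass the chord is in first inversion, so the figured bass is 6.

i6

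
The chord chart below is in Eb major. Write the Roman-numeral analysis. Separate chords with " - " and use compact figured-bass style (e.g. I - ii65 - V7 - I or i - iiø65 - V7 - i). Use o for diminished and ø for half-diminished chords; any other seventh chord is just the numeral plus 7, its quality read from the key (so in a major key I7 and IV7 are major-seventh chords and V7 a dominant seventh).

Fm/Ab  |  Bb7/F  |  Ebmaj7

ii6 - V43 - I7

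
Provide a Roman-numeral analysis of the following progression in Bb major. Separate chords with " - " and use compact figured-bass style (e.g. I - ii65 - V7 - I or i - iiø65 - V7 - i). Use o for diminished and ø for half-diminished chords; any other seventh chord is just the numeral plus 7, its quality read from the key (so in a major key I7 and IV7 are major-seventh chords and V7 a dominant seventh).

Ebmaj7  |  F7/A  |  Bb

IV7 - V65 - I

Ebmaj7: root Eb is the subdominant; major seventh chord there is IV7.
F7/A: dominant seventh chord on F = scale degree 5 → V65.
Bb has root Bb, degree 1 in Bb major, so I.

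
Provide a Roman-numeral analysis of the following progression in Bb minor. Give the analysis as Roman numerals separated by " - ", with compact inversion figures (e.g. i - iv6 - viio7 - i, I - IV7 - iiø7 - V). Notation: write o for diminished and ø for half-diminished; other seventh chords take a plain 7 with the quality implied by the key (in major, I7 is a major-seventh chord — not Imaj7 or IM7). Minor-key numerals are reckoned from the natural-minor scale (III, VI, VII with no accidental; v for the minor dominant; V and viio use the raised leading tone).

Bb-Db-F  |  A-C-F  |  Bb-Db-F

i - V6 - i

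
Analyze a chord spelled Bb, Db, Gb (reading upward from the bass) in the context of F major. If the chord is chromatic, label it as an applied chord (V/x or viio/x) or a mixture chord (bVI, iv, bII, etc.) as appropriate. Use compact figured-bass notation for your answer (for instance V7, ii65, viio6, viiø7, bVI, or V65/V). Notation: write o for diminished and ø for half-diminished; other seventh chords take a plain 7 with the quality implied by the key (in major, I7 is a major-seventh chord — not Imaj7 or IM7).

Stacked in thirds the chord is Gb-Bb-Db: a major triad on Gb.
Gb is the lowered second degree of F major (diatonic 2 would be G). This is the Neapolitan sixth — a major triad on the lowered second degree, here in its customary first inversion.
With Bb in the bass the chord is in first inversion, so the figured bass is 6.

bII6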